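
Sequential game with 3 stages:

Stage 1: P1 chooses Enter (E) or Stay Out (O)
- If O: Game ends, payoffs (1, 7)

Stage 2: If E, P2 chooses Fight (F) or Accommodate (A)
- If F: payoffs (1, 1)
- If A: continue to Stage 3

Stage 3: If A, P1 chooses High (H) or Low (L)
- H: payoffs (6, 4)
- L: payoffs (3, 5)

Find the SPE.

SPE: (E, A, H); Outcome (6, 4)

Work:
Stage 3: P1 chooses H (6 vs 3)
Stage 2: P2: F->1, A->4 (anticipating H). Choose A
Stage 1: P1: O->1, E->6 (anticipating A, H). Choose E
SPE path: E -> A -> H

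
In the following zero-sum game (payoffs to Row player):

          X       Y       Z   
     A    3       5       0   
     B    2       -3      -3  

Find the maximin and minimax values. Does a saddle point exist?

Maximin = 0, Minimax = 0, Saddle: True

Work:
Row minimums: [0, -3] → maximin = 0
Column maximums: [3, 5, 0] → minimax = 0
Saddle point exists! Game value = 0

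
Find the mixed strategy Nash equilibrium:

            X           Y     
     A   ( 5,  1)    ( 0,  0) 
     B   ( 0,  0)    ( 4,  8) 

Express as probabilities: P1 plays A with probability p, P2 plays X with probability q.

p = 0.8889, q = 0.4444

Work:
Find probabilities that make opponent indifferent:
P2 chooses q to make P1 indifferent between A and B
P1 chooses p to make P2 indifferent between X and Y
Mixed NE: P1 plays (A: 0.8889, B: 0.1111), P2 plays (X: 0.4444, Y: 0.5556)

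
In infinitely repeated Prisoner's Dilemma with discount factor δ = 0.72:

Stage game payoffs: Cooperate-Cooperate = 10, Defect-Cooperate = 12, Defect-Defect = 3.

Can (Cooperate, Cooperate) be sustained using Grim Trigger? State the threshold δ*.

δ* = 0.2222; since δ = 0.72 ≥ 0.2222, cooperation can be sustained

Work:
For Grim Trigger:
Cooperate forever: 10/(1-δ)
Defect then punished: 12 + 3·δ/(1-δ)
Need: 10/(1-δ) ≥ 12 + 3·δ/(1-δ)
Solving: δ ≥ (T-R)/(T-P) = (12-10)/(12-3) = 0.2222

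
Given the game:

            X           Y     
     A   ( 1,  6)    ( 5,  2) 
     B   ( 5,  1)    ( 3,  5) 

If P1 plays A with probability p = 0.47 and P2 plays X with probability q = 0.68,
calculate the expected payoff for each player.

E[P1] = 3.3824, E[P2] = 3.4268

Work:
E[P1] = p·q·π₁(A,X) + p·(1-q)·π₁(A,Y) + (1-p)·q·π₁(B,X) + (1-p)·(1-q)·π₁(B,Y)
= 0.47·0.68·1 + 0.47·0.32·5 + 0.53·0.68·5 + 0.53·0.32·3
= 3.3824

E[P2] = 3.4268 (similar calculation)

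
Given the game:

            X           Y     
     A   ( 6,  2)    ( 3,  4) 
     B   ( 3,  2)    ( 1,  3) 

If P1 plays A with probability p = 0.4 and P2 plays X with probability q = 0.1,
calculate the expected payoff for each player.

E[P1] = 2.04, E[P2] = 3.26

Work:
E[P1] = p·q·π₁(A,X) + p·(1-q)·π₁(A,Y) + (1-p)·q·π₁(B,X) + (1-p)·(1-q)·π₁(B,Y)
= 0.4·0.1·6 + 0.4·0.9·3 + 0.6·0.1·3 + 0.6·0.9·1
= 2.04

E[P2] = 3.26 (similar calculation)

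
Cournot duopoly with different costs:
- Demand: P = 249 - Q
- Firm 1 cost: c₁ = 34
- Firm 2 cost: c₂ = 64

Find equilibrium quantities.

q₁* = 81.67, q₂* = 51.67

Work:
Reaction: q₁ = (249 - 34 - q₂)/2
Reaction: q₂ = (249 - 64 - q₁)/2
Solve simultaneously:
q₁* = (249 - 2×34 + 64)/3 = 81.67
q₂* = (249 - 2×64 + 34)/3 = 51.67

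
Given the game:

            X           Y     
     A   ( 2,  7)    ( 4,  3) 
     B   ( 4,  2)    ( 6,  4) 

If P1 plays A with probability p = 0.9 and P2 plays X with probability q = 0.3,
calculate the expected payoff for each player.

E[P1] = 3.6, E[P2] = 4.12

Work:
E[P1] = p·q·π₁(A,X) + p·(1-q)·π₁(A,Y) + (1-p)·q·π₁(B,X) + (1-p)·(1-q)·π₁(B,Y)
= 0.9·0.3·2 + 0.9·0.7·4 + 0.1·0.3·4 + 0.1·0.7·6
= 3.6

E[P2] = 4.12 (similar calculation)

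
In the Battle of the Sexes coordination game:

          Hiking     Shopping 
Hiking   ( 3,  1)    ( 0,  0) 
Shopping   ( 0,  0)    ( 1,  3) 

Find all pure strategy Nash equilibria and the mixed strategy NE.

Pure NE: (Hiking, Hiking) and (Shopping, Shopping); Mixed NE: p = 0.75, q = 0.25

Work:
Check pure NE:
(Hiking, Hiking): (3, 1) - no unilateral deviation beneficial
(Shopping, Shopping): (1, 3) - no unilateral deviation beneficial
Mixed NE: P1 plays Hiking with p = 0.75, P2 plays Hiking with q = 0.25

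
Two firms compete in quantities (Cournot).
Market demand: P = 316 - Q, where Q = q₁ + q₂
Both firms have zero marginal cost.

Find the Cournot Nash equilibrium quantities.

q₁* = q₂* = 105.33; P* = 105.33

Work:
Profit: π_i = P·q_i = (a - q_i - q_j)·q_i
FOC: ∂π_i/∂q_i = a - 2q_i - q_j = 0
Reaction function: q_i = (316 - q_j)/2
Symmetry: q* = 316/3 = 105.33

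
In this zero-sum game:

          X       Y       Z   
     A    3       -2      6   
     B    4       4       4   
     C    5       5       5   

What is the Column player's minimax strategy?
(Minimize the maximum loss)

Column should play X or Y (all achieve the minimum), value = 5

Work:
Column player minimizes Row's maximum payoff:
Column X: max payoff to Row = 5
Column Y: max payoff to Row = 5
Column Z: max payoff to Row = 6
Minimum is 5, achieved by columns X, Y (tied).
Each of X or Y is a minimax strategy.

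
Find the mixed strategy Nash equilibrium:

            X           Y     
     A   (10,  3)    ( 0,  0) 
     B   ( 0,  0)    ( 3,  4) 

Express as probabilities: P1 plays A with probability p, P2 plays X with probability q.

p = 0.5714, q = 0.2308

Work:
Find probabilities that make opponent indifferent:
P2 chooses q to make P1 indifferent between A and B
P1 chooses p to make P2 indifferent between X and Y
Mixed NE: P1 plays (A: 0.5714, B: 0.4286), P2 plays (X: 0.2308, Y: 0.7692)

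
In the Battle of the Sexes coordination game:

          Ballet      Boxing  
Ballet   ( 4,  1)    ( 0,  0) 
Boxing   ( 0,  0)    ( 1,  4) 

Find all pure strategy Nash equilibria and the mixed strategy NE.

Pure NE: (Ballet, Ballet) and (Boxing, Boxing); Mixed NE: p = 0.8, q = 0.2

Work:
Check pure NE:
(Ballet, Ballet): (4, 1) - no unilateral deviation beneficial
(Boxing, Boxing): (1, 4) - no unilateral deviation beneficial
Mixed NE: P1 plays Ballet with p = 0.8, P2 plays Ballet with q = 0.2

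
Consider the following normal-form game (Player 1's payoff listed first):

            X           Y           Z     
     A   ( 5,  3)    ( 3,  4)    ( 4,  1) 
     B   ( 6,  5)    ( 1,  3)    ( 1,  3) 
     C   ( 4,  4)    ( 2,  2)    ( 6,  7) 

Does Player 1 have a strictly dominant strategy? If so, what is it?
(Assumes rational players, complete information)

No strictly dominant strategy exists for Player 1

Work:
A strategy strictly dominates another if it gives a strictly higher payoff against every opponent action. Compare each pair of P1's strategies column-by-column:
  A vs B: [5 vs 6, 3 vs 1, 4 vs 1] → A does not strictly dominate B (column X: 5 ≤ 6)
  A vs C: [5 vs 4, 3 vs 2, 4 vs 6] → A does not strictly dominate C (column Z: 4 ≤ 6)
  B vs A: [6 vs 5, 1 vs 3, 1 vs 4] → B does not strictly dominate A (column Y: 1 ≤ 3)
  B vs C: [6 vs 4, 1 vs 2, 1 vs 6] → B does not strictly dominate C (column Y: 1 ≤ 2)
  C vs A: [4 vs 5, 2 vs 3, 6 vs 4] → C does not strictly dominate A (column X: 4 ≤ 5)
  C vs B: [4 vs 6, 2 vs 1, 6 vs 1] → C does not strictly dominate B (column X: 4 ≤ 6)
No single strategy strictly dominates all others → no strictly dominant strategy.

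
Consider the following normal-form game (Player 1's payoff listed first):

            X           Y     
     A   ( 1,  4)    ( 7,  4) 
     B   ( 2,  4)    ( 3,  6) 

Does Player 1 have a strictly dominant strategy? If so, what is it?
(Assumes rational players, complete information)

No strictly dominant strategy exists for Player 1

Work:
A strategy strictly dominates another if it gives a strictly higher payoff against every opponent action. Compare each pair of P1's strategies column-by-column:
  A vs B: [1 vs 2, 7 vs 3] → A does not strictly dominate B (column X: 1 ≤ 2)
  B vs A: [2 vs 1, 3 vs 7] → B does not strictly dominate A (column Y: 3 ≤ 7)
No single strategy strictly dominates all others → no strictly dominant strategy.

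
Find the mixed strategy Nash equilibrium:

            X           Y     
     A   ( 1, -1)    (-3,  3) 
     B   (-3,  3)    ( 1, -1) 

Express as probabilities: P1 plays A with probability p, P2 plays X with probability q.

p = 0.5, q = 0.5

Work:
Find probabilities that make opponent indifferent:
P2 chooses q to make P1 indifferent between A and B
P1 chooses p to make P2 indifferent between X and Y
Mixed NE: P1 plays (A: 0.5, B: 0.5), P2 plays (X: 0.5, Y: 0.5)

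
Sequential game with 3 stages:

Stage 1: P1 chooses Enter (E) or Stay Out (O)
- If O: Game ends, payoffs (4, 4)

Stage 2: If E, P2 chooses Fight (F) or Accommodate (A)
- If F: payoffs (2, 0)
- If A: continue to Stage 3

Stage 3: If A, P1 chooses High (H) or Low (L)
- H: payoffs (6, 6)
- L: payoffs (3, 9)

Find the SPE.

SPE: (E, A, H); Outcome (6, 6)

Work:
Stage 3: P1 chooses H (6 vs 3)
Stage 2: P2: F->0, A->6 (anticipating H). Choose A
Stage 1: P1: O->4, E->6 (anticipating A, H). Choose E
SPE path: E -> A -> H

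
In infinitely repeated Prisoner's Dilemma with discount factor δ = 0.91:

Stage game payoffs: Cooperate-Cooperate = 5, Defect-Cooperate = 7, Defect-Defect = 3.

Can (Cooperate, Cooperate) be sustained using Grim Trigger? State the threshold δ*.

δ* = 0.5; since δ = 0.91 ≥ 0.5, cooperation can be sustained

Work:
For Grim Trigger:
Cooperate forever: 5/(1-δ)
Defect then punished: 7 + 3·δ/(1-δ)
Need: 5/(1-δ) ≥ 7 + 3·δ/(1-δ)
Solving: δ ≥ (T-R)/(T-P) = (7-5)/(7-3) = 0.5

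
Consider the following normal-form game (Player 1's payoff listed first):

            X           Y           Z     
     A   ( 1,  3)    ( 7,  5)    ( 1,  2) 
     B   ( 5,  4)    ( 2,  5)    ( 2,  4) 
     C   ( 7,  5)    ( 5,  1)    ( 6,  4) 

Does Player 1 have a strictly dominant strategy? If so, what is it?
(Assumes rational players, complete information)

No strictly dominant strategy exists for Player 1

Work:
A strategy strictly dominates another if it gives a strictly higher payoff against every opponent action. Compare each pair of P1's strategies column-by-column:
  A vs B: [1 vs 5, 7 vs 2, 1 vs 2] → A does not strictly dominate B (column X: 1 ≤ 5)
  A vs C: [1 vs 7, 7 vs 5, 1 vs 6] → A does not strictly dominate C (column X: 1 ≤ 7)
  B vs A: [5 vs 1, 2 vs 7, 2 vs 1] → B does not strictly dominate A (column Y: 2 ≤ 7)
  B vs C: [5 vs 7, 2 vs 5, 2 vs 6] → B does not strictly dominate C (column X: 5 ≤ 7)
  C vs A: [7 vs 1, 5 vs 7, 6 vs 1] → C does not strictly dominate A (column Y: 5 ≤ 7)
  C vs B: [7 vs 5, 5 vs 2, 6 vs 2] → C strictly dominates B
No single strategy strictly dominates all others → no strictly dominant strategy.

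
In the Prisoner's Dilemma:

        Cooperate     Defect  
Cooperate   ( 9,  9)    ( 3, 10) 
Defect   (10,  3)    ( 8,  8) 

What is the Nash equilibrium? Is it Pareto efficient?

(Defect, Defect) is NE; not Pareto efficient

Work:
Defect dominates Cooperate for both players:
If P2 cooperates: Defect (10) > Cooperate (9)
If P2 defects: Defect (8) > Cooperate (3)
NE: (Defect, Defect) with payoff (8, 8)
But (Cooperate, Cooperate) = (9, 9) Pareto dominates (8, 8)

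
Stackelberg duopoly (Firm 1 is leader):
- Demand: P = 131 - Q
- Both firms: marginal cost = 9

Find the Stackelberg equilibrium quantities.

q₁* (leader) = 61.0, q₂* (follower) = 30.5

Work:
Follower's reaction: q₂ = (a - c - q₁)/2
Leader substitutes: π₁ = q₁·(a - q₁ - (a-c-q₁)/2 - c)
FOC: q₁* = (131 - 9)/2 = 61.00
Then: q₂* = (131 - 9 - 61.0)/2 = 30.50
Leader has first-mover advantage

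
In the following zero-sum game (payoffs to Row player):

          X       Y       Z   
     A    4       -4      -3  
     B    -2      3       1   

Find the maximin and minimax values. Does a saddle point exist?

Maximin = -2, Minimax = 1, Saddle: False

Work:
Row minimums: [-4, -2] → maximin = -2
Column maximums: [4, 3, 1] → minimax = 1
No saddle point (maximin ≠ minimax). Mixed strategy needed.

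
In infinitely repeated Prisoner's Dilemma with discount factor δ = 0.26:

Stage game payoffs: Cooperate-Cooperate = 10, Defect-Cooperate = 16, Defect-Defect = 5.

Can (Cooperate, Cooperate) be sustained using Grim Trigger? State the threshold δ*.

δ* = 0.5455; since δ = 0.26 < 0.5455, cooperation cannot be sustained

Work:
For Grim Trigger:
Cooperate forever: 10/(1-δ)
Defect then punished: 16 + 5·δ/(1-δ)
Need: 10/(1-δ) ≥ 16 + 5·δ/(1-δ)
Solving: δ ≥ (T-R)/(T-P) = (16-10)/(16-5) = 0.5455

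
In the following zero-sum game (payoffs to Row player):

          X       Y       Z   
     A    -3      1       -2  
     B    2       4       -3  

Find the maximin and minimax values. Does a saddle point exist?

Maximin = -3, Minimax = -2, Saddle: False

Work:
Row minimums: [-3, -3] → maximin = -3
Column maximums: [2, 4, -2] → minimax = -2
No saddle point (maximin ≠ minimax). Mixed strategy needed.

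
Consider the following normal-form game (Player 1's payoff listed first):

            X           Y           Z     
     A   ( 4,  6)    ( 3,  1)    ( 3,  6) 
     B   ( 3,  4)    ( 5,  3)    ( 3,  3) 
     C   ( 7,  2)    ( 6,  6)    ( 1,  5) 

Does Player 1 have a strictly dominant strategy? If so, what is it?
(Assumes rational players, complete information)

No strictly dominant strategy exists for Player 1

Work:
A strategy strictly dominates another if it gives a strictly higher payoff against every opponent action. Compare each pair of P1's strategies column-by-column:
  A vs B: [4 vs 3, 3 vs 5, 3 vs 3] → A does not strictly dominate B (column Y: 3 ≤ 5)
  A vs C: [4 vs 7, 3 vs 6, 3 vs 1] → A does not strictly dominate C (column X: 4 ≤ 7)
  B vs A: [3 vs 4, 5 vs 3, 3 vs 3] → B does not strictly dominate A (column X: 3 ≤ 4)
  B vs C: [3 vs 7, 5 vs 6, 3 vs 1] → B does not strictly dominate C (column X: 3 ≤ 7)
  C vs A: [7 vs 4, 6 vs 3, 1 vs 3] → C does not strictly dominate A (column Z: 1 ≤ 3)
  C vs B: [7 vs 3, 6 vs 5, 1 vs 3] → C does not strictly dominate B (column Z: 1 ≤ 3)
No single strategy strictly dominates all others → no strictly dominant strategy.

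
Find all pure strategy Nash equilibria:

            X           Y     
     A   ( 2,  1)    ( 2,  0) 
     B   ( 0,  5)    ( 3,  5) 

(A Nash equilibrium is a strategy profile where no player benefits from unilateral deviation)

Nash equilibrium: (A, X), (B, Y)

Work:
Best responses:
  P1 vs X: payoffs [2, 0] → best response A (payoff 2)
  P1 vs Y: payoffs [2, 3] → best response B (payoff 3)
  P2 vs A: payoffs [1, 0] → best response X (payoff 1)
  P2 vs B: payoffs [5, 5] → best response X/Y (payoff 5)
Mutual best responses: (A,X), (B,Y) → Nash equilibria.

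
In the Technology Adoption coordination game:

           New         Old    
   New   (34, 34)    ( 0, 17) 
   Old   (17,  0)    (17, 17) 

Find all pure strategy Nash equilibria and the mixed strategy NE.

Pure NE: (New, New) and (Old, Old); Mixed NE: p = 0.5, q = 0.5

Work:
Check pure NE:
(New, New): (34, 34) - no unilateral deviation beneficial
(Old, Old): (17, 17) - no unilateral deviation beneficial
Mixed NE: P1 plays New with p = 0.5, P2 plays New with q = 0.5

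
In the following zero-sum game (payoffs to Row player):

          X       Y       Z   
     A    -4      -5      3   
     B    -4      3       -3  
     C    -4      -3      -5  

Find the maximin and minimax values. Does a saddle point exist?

Maximin = -4, Minimax = -4, Saddle: True

Work:
Row minimums: [-5, -4, -5] → maximin = -4
Column maximums: [-4, 3, 3] → minimax = -4
Saddle point exists! Game value = -4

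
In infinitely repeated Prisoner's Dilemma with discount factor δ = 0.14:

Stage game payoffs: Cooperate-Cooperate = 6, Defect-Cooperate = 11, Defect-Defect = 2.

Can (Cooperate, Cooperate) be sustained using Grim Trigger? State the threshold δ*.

δ* = 0.5556; since δ = 0.14 < 0.5556, cooperation cannot be sustained

Work:
For Grim Trigger:
Cooperate forever: 6/(1-δ)
Defect then punished: 11 + 2·δ/(1-δ)
Need: 6/(1-δ) ≥ 11 + 2·δ/(1-δ)
Solving: δ ≥ (T-R)/(T-P) = (11-6)/(11-2) = 0.5556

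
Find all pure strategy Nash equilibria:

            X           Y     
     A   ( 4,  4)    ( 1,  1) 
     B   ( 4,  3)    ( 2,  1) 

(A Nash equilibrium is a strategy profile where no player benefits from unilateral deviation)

Nash equilibrium: (A, X), (B, X)

Work:
Best responses:
  P1 vs X: payoffs [4, 4] → best response A/B (payoff 4)
  P1 vs Y: payoffs [1, 2] → best response B (payoff 2)
  P2 vs A: payoffs [4, 1] → best response X (payoff 4)
  P2 vs B: payoffs [3, 1] → best response X (payoff 3)
Mutual best responses: (A,X), (B,X) → Nash equilibria.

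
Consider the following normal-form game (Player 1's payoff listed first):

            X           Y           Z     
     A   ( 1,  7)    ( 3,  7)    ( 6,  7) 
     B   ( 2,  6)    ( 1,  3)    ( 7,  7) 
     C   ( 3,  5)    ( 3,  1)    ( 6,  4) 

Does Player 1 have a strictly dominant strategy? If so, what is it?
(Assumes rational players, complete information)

No strictly dominant strategy exists for Player 1

Work:
A strategy strictly dominates another if it gives a strictly higher payoff against every opponent action. Compare each pair of P1's strategies column-by-column:
  A vs B: [1 vs 2, 3 vs 1, 6 vs 7] → A does not strictly dominate B (column X: 1 ≤ 2)
  A vs C: [1 vs 3, 3 vs 3, 6 vs 6] → A does not strictly dominate C (column X: 1 ≤ 3)
  B vs A: [2 vs 1, 1 vs 3, 7 vs 6] → B does not strictly dominate A (column Y: 1 ≤ 3)
  B vs C: [2 vs 3, 1 vs 3, 7 vs 6] → B does not strictly dominate C (column X: 2 ≤ 3)
  C vs A: [3 vs 1, 3 vs 3, 6 vs 6] → C does not strictly dominate A (column Y: 3 ≤ 3)
  C vs B: [3 vs 2, 3 vs 1, 6 vs 7] → C does not strictly dominate B (column Z: 6 ≤ 7)
No single strategy strictly dominates all others → no strictly dominant strategy.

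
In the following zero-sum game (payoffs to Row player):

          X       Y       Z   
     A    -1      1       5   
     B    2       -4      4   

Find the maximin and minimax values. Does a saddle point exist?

Maximin = -1, Minimax = 1, Saddle: False

Work:
Row minimums: [-1, -4] → maximin = -1
Column maximums: [2, 1, 5] → minimax = 1
No saddle point (maximin ≠ minimax). Mixed strategy needed.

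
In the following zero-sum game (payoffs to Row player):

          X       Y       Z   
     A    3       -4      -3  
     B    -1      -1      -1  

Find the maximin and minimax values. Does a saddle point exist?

Maximin = -1, Minimax = -1, Saddle: True

Work:
Row minimums: [-4, -1] → maximin = -1
Column maximums: [3, -1, -1] → minimax = -1
Saddle point exists! Game value = -1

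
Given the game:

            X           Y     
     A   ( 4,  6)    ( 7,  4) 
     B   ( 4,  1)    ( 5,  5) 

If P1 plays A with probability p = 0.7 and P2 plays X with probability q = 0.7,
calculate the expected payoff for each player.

E[P1] = 4.72, E[P2] = 4.44

Work:
E[P1] = p·q·π₁(A,X) + p·(1-q)·π₁(A,Y) + (1-p)·q·π₁(B,X) + (1-p)·(1-q)·π₁(B,Y)
= 0.7·0.7·4 + 0.7·0.3·7 + 0.3·0.7·4 + 0.3·0.3·5
= 4.72

E[P2] = 4.44 (similar calculation)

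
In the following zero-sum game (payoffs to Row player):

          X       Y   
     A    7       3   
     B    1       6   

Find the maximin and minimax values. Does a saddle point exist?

Maximin = 3, Minimax = 6, Saddle: False

Work:
Row minimums: [3, 1] → maximin = 3
Column maximums: [7, 6] → minimax = 6
No saddle point (maximin ≠ minimax). Mixed strategy needed.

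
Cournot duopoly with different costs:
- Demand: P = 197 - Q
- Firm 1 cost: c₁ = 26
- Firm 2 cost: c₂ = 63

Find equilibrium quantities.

q₁* = 69.33, q₂* = 32.33

Work:
Reaction: q₁ = (197 - 26 - q₂)/2
Reaction: q₂ = (197 - 63 - q₁)/2
Solve simultaneously:
q₁* = (197 - 2×26 + 63)/3 = 69.33
q₂* = (197 - 2×63 + 26)/3 = 32.33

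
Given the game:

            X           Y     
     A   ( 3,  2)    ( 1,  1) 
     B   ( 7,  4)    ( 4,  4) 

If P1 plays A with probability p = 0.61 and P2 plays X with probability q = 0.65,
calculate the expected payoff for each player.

E[P1] = 3.7235, E[P2] = 2.5665

Work:
E[P1] = p·q·π₁(A,X) + p·(1-q)·π₁(A,Y) + (1-p)·q·π₁(B,X) + (1-p)·(1-q)·π₁(B,Y)
= 0.61·0.65·3 + 0.61·0.35·1 + 0.39·0.65·7 + 0.39·0.35·4
= 3.7235

E[P2] = 2.5665 (similar calculation)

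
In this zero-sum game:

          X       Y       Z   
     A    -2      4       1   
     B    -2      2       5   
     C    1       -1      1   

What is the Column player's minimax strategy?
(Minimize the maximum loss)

Column should play X, value = 1

Work:
Column player minimizes Row's maximum payoff:
Column X: max payoff to Row = 1
Column Y: max payoff to Row = 4
Column Z: max payoff to Row = 5
Minimum is 1, achieved by column X.
Minimax strategy: X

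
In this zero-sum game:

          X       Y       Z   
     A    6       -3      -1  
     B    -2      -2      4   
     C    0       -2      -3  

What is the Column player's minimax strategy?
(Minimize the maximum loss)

Column should play Y, value = -2

Work:
Column player minimizes Row's maximum payoff:
Column X: max payoff to Row = 6
Column Y: max payoff to Row = -2
Column Z: max payoff to Row = 4
Minimum is -2, achieved by column Y.
Minimax strategy: Y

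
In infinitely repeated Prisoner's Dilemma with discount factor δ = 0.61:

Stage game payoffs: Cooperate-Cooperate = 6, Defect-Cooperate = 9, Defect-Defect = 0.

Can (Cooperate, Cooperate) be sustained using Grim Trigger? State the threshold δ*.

δ* = 0.3333; since δ = 0.61 ≥ 0.3333, cooperation can be sustained

Work:
For Grim Trigger:
Cooperate forever: 6/(1-δ)
Defect then punished: 9 + 0·δ/(1-δ)
Need: 6/(1-δ) ≥ 9 + 0·δ/(1-δ)
Solving: δ ≥ (T-R)/(T-P) = (9-6)/(9-0) = 0.3333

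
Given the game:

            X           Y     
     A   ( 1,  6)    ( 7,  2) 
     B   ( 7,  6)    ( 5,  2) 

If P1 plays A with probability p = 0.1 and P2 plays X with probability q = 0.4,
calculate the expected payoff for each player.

E[P1] = 5.68, E[P2] = 3.6

Work:
E[P1] = p·q·π₁(A,X) + p·(1-q)·π₁(A,Y) + (1-p)·q·π₁(B,X) + (1-p)·(1-q)·π₁(B,Y)
= 0.1·0.4·1 + 0.1·0.6·7 + 0.9·0.4·7 + 0.9·0.6·5
= 5.68

E[P2] = 3.6 (similar calculation)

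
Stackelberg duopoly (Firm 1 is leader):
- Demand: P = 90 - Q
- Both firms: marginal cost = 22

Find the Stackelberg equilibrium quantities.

q₁* (leader) = 34.0, q₂* (follower) = 17.0

Work:
Follower's reaction: q₂ = (a - c - q₁)/2
Leader substitutes: π₁ = q₁·(a - q₁ - (a-c-q₁)/2 - c)
FOC: q₁* = (90 - 22)/2 = 34.00
Then: q₂* = (90 - 22 - 34.0)/2 = 17.00
Leader has first-mover advantage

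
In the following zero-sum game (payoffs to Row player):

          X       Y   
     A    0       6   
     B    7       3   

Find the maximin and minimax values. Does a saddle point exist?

Maximin = 3, Minimax = 6, Saddle: False

Work:
Row minimums: [0, 3] → maximin = 3
Column maximums: [7, 6] → minimax = 6
No saddle point (maximin ≠ minimax). Mixed strategy needed.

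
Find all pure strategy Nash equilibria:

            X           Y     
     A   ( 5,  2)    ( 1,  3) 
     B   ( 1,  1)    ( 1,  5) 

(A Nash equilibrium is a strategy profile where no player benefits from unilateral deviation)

Nash equilibrium: (A, Y), (B, Y)

Work:
Best responses:
  P1 vs X: payoffs [5, 1] → best response A (payoff 5)
  P1 vs Y: payoffs [1, 1] → best response A/B (payoff 1)
  P2 vs A: payoffs [2, 3] → best response Y (payoff 3)
  P2 vs B: payoffs [1, 5] → best response Y (payoff 5)
Mutual best responses: (A,Y), (B,Y) → Nash equilibria.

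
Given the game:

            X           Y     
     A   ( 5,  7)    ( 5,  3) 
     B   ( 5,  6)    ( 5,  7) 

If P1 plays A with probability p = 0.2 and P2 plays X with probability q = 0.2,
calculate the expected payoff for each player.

E[P1] = 5.0, E[P2] = 6.2

Work:
E[P1] = p·q·π₁(A,X) + p·(1-q)·π₁(A,Y) + (1-p)·q·π₁(B,X) + (1-p)·(1-q)·π₁(B,Y)
= 0.2·0.2·5 + 0.2·0.8·5 + 0.8·0.2·5 + 0.8·0.8·5
= 5.0

E[P2] = 6.2 (similar calculation)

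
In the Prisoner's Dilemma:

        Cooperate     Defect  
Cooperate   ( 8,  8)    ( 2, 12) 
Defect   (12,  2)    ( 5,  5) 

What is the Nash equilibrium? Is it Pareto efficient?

(Defect, Defect) is NE; not Pareto efficient

Work:
Defect dominates Cooperate for both players:
If P2 cooperates: Defect (12) > Cooperate (8)
If P2 defects: Defect (5) > Cooperate (2)
NE: (Defect, Defect) with payoff (5, 5)
But (Cooperate, Cooperate) = (8, 8) Pareto dominates (5, 5)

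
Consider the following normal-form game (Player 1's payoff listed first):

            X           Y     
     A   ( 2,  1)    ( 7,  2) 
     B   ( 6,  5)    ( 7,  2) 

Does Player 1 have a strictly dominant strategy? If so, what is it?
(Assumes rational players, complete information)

No strictly dominant strategy exists for Player 1

Work:
A strategy strictly dominates another if it gives a strictly higher payoff against every opponent action. Compare each pair of P1's strategies column-by-column:
  A vs B: [2 vs 6, 7 vs 7] → A does not strictly dominate B (column X: 2 ≤ 6)
  B vs A: [6 vs 2, 7 vs 7] → B does not strictly dominate A (column Y: 7 ≤ 7)
No single strategy strictly dominates all others → no strictly dominant strategy.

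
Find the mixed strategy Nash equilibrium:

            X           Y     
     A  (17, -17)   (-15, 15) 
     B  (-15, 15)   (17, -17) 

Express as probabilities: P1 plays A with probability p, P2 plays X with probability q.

p = 0.5, q = 0.5

Work:
Find probabilities that make opponent indifferent:
P2 chooses q to make P1 indifferent between A and B
P1 chooses p to make P2 indifferent between X and Y
Mixed NE: P1 plays (A: 0.5, B: 0.5), P2 plays (X: 0.5, Y: 0.5)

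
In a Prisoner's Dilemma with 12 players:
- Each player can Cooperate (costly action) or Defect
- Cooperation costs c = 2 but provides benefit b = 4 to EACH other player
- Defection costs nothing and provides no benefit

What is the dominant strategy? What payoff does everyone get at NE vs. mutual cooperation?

Dominant: Defect; NE payoff = 0; Coop payoff = 42

Work:
Defect dominates (saves cost c = 2, benefit to others is external)
NE: All defect → everyone gets 0
If all cooperate: each receives (11)×4 - 2 = 42
Social dilemma: 42 > 0 but NE gives 0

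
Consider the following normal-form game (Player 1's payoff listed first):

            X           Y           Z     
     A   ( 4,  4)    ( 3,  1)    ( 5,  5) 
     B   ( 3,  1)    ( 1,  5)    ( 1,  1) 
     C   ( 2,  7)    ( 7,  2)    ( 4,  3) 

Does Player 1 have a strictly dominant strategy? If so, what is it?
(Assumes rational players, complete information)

No strictly dominant strategy exists for Player 1

Work:
A strategy strictly dominates another if it gives a strictly higher payoff against every opponent action. Compare each pair of P1's strategies column-by-column:
  A vs B: [4 vs 3, 3 vs 1, 5 vs 1] → A strictly dominates B
  A vs C: [4 vs 2, 3 vs 7, 5 vs 4] → A does not strictly dominate C (column Y: 3 ≤ 7)
  B vs A: [3 vs 4, 1 vs 3, 1 vs 5] → B does not strictly dominate A (column X: 3 ≤ 4)
  B vs C: [3 vs 2, 1 vs 7, 1 vs 4] → B does not strictly dominate C (column Y: 1 ≤ 7)
  C vs A: [2 vs 4, 7 vs 3, 4 vs 5] → C does not strictly dominate A (column X: 2 ≤ 4)
  C vs B: [2 vs 3, 7 vs 1, 4 vs 1] → C does not strictly dominate B (column X: 2 ≤ 3)
No single strategy strictly dominates all others → no strictly dominant strategy.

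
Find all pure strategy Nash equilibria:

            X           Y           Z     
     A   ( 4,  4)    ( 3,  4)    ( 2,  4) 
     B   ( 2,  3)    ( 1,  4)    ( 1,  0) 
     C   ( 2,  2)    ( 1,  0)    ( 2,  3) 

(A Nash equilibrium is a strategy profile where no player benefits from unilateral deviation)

Nash equilibrium: (A, X), (A, Y), (A, Z), (C, Z)

Work:
Best responses:
  P1 vs X: payoffs [4, 2, 2] → best response A (payoff 4)
  P1 vs Y: payoffs [3, 1, 1] → best response A (payoff 3)
  P1 vs Z: payoffs [2, 1, 2] → best response A/C (payoff 2)
  P2 vs A: payoffs [4, 4, 4] → best response X/Y/Z (payoff 4)
  P2 vs B: payoffs [3, 4, 0] → best response Y (payoff 4)
  P2 vs C: payoffs [2, 0, 3] → best response Z (payoff 3)
Mutual best responses: (A,X), (A,Y), (A,Z), (C,Z) → Nash equilibria.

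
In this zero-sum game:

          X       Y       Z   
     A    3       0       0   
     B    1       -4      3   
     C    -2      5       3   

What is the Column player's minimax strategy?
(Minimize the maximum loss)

Column should play X or Z (all achieve the minimum), value = 3

Work:
Column player minimizes Row's maximum payoff:
Column X: max payoff to Row = 3
Column Y: max payoff to Row = 5
Column Z: max payoff to Row = 3
Minimum is 3, achieved by columns X, Z (tied).
Each of X or Z is a minimax strategy.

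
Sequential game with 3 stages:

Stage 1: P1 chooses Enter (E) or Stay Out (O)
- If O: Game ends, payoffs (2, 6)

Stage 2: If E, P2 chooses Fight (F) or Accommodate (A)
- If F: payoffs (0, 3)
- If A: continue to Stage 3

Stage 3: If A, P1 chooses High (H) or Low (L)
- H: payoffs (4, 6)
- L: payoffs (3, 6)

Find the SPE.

SPE: (E, A, H); Outcome (4, 6)

Work:
Stage 3: P1 chooses H (4 vs 3)
Stage 2: P2: F->3, A->6 (anticipating H). Choose A
Stage 1: P1: O->2, E->4 (anticipating A, H). Choose E
SPE path: E -> A -> H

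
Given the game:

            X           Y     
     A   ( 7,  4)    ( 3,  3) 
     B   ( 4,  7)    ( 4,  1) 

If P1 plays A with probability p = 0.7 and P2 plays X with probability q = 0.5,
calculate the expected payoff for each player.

E[P1] = 4.7, E[P2] = 3.65

Work:
E[P1] = p·q·π₁(A,X) + p·(1-q)·π₁(A,Y) + (1-p)·q·π₁(B,X) + (1-p)·(1-q)·π₁(B,Y)
= 0.7·0.5·7 + 0.7·0.5·3 + 0.3·0.5·4 + 0.3·0.5·4
= 4.7

E[P2] = 3.65 (similar calculation)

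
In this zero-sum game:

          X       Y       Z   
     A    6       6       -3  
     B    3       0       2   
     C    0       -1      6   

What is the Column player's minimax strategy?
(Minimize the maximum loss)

Column should play X or Y or Z (all achieve the minimum), value = 6

Work:
Column player minimizes Row's maximum payoff:
Column X: max payoff to Row = 6
Column Y: max payoff to Row = 6
Column Z: max payoff to Row = 6
Minimum is 6, achieved by columns X, Y, Z (tied).
Each of X or Y or Z is a minimax strategy.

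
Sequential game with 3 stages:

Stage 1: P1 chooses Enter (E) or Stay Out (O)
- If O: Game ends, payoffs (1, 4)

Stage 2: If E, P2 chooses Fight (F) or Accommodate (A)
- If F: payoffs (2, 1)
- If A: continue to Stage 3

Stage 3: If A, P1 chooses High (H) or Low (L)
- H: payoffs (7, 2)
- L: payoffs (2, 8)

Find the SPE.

SPE: (E, A, H); Outcome (7, 2)

Work:
Stage 3: P1 chooses H (7 vs 2)
Stage 2: P2: F->1, A->2 (anticipating H). Choose A
Stage 1: P1: O->1, E->7 (anticipating A, H). Choose E
SPE path: E -> A -> H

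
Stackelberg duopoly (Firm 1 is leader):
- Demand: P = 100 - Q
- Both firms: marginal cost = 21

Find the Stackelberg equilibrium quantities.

q₁* (leader) = 39.5, q₂* (follower) = 19.75

Work:
Follower's reaction: q₂ = (a - c - q₁)/2
Leader substitutes: π₁ = q₁·(a - q₁ - (a-c-q₁)/2 - c)
FOC: q₁* = (100 - 21)/2 = 39.50
Then: q₂* = (100 - 21 - 39.5)/2 = 19.75
Leader has first-mover advantage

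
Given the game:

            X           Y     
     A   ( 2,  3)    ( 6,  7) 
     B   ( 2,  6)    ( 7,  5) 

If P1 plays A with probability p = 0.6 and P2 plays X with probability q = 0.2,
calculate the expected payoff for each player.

E[P1] = 5.52, E[P2] = 5.8

Work:
E[P1] = p·q·π₁(A,X) + p·(1-q)·π₁(A,Y) + (1-p)·q·π₁(B,X) + (1-p)·(1-q)·π₁(B,Y)
= 0.6·0.2·2 + 0.6·0.8·6 + 0.4·0.2·2 + 0.4·0.8·7
= 5.52

E[P2] = 5.8 (similar calculation)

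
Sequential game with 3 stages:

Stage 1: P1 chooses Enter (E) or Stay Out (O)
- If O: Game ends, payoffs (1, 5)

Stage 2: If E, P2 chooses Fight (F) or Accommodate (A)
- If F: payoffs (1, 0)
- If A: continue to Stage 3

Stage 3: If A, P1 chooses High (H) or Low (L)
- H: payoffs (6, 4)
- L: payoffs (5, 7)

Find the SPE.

SPE: (E, A, H); Outcome (6, 4)

Work:
Stage 3: P1 chooses H (6 vs 5)
Stage 2: P2: F->0, A->4 (anticipating H). Choose A
Stage 1: P1: O->1, E->6 (anticipating A, H). Choose E
SPE path: E -> A -> H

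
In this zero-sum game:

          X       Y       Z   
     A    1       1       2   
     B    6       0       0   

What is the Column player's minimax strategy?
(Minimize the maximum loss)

Column should play Y, value = 1

Work:
Column player minimizes Row's maximum payoff:
Column X: max payoff to Row = 6
Column Y: max payoff to Row = 1
Column Z: max payoff to Row = 2
Minimum is 1, achieved by column Y.
Minimax strategy: Y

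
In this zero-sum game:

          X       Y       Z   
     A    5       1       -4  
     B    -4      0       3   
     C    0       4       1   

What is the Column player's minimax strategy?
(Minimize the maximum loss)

Column should play Z, value = 3

Work:
Column player minimizes Row's maximum payoff:
Column X: max payoff to Row = 5
Column Y: max payoff to Row = 4
Column Z: max payoff to Row = 3
Minimum is 3, achieved by column Z.
Minimax strategy: Z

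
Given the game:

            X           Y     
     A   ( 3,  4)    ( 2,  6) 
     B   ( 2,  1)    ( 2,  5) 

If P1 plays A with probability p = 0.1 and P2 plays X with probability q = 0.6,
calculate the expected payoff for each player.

E[P1] = 2.06, E[P2] = 2.82

Work:
E[P1] = p·q·π₁(A,X) + p·(1-q)·π₁(A,Y) + (1-p)·q·π₁(B,X) + (1-p)·(1-q)·π₁(B,Y)
= 0.1·0.6·3 + 0.1·0.4·2 + 0.9·0.6·2 + 0.9·0.4·2
= 2.06

E[P2] = 2.82 (similar calculation)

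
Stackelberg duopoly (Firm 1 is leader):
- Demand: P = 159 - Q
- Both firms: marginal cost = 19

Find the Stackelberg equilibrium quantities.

q₁* (leader) = 70.0, q₂* (follower) = 35.0

Work:
Follower's reaction: q₂ = (a - c - q₁)/2
Leader substitutes: π₁ = q₁·(a - q₁ - (a-c-q₁)/2 - c)
FOC: q₁* = (159 - 19)/2 = 70.00
Then: q₂* = (159 - 19 - 70.0)/2 = 35.00
Leader has first-mover advantage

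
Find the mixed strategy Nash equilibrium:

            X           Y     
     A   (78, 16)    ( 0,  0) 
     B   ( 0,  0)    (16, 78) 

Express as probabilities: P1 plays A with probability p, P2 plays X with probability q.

p = 0.8298, q = 0.1702

Work:
Find probabilities that make opponent indifferent:
P2 chooses q to make P1 indifferent between A and B
P1 chooses p to make P2 indifferent between X and Y
Mixed NE: P1 plays (A: 0.8298, B: 0.1702), P2 plays (X: 0.1702, Y: 0.8298)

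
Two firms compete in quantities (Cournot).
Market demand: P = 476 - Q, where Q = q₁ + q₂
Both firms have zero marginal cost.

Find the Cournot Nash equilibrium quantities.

q₁* = q₂* = 158.67; P* = 158.67

Work:
Profit: π_i = P·q_i = (a - q_i - q_j)·q_i
FOC: ∂π_i/∂q_i = a - 2q_i - q_j = 0
Reaction function: q_i = (476 - q_j)/2
Symmetry: q* = 476/3 = 158.67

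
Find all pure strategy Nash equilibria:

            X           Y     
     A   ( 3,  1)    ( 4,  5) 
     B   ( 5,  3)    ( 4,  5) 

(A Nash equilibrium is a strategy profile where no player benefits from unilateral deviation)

Nash equilibrium: (A, Y), (B, Y)

Work:
Best responses:
  P1 vs X: payoffs [3, 5] → best response B (payoff 5)
  P1 vs Y: payoffs [4, 4] → best response A/B (payoff 4)
  P2 vs A: payoffs [1, 5] → best response Y (payoff 5)
  P2 vs B: payoffs [3, 5] → best response Y (payoff 5)
Mutual best responses: (A,Y), (B,Y) → Nash equilibria.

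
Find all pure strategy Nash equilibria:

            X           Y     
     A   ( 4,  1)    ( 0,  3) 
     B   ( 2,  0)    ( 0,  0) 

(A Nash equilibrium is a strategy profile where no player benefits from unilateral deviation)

Nash equilibrium: (A, Y), (B, Y)

Work:
Best responses:
  P1 vs X: payoffs [4, 2] → best response A (payoff 4)
  P1 vs Y: payoffs [0, 0] → best response A/B (payoff 0)
  P2 vs A: payoffs [1, 3] → best response Y (payoff 3)
  P2 vs B: payoffs [0, 0] → best response X/Y (payoff 0)
Mutual best responses: (A,Y), (B,Y) → Nash equilibria.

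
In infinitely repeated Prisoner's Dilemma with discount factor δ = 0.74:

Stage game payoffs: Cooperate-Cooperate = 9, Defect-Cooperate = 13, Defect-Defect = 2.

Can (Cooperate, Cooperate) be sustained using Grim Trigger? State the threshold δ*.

δ* = 0.3636; since δ = 0.74 ≥ 0.3636, cooperation can be sustained

Work:
For Grim Trigger:
Cooperate forever: 9/(1-δ)
Defect then punished: 13 + 2·δ/(1-δ)
Need: 9/(1-δ) ≥ 13 + 2·δ/(1-δ)
Solving: δ ≥ (T-R)/(T-P) = (13-9)/(13-2) = 0.3636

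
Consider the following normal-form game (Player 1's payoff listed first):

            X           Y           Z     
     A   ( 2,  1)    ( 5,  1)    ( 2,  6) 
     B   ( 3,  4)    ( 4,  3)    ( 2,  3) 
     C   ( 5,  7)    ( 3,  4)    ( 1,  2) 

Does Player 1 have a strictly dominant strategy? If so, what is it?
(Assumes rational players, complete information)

No strictly dominant strategy exists for Player 1

Work:
A strategy strictly dominates another if it gives a strictly higher payoff against every opponent action. Compare each pair of P1's strategies column-by-column:
  A vs B: [2 vs 3, 5 vs 4, 2 vs 2] → A does not strictly dominate B (column X: 2 ≤ 3)
  A vs C: [2 vs 5, 5 vs 3, 2 vs 1] → A does not strictly dominate C (column X: 2 ≤ 5)
  B vs A: [3 vs 2, 4 vs 5, 2 vs 2] → B does not strictly dominate A (column Y: 4 ≤ 5)
  B vs C: [3 vs 5, 4 vs 3, 2 vs 1] → B does not strictly dominate C (column X: 3 ≤ 5)
  C vs A: [5 vs 2, 3 vs 5, 1 vs 2] → C does not strictly dominate A (column Y: 3 ≤ 5)
  C vs B: [5 vs 3, 3 vs 4, 1 vs 2] → C does not strictly dominate B (column Y: 3 ≤ 4)
No single strategy strictly dominates all others → no strictly dominant strategy.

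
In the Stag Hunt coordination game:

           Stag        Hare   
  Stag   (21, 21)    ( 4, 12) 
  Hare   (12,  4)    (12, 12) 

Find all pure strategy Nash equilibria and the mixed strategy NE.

Pure NE: (Stag, Stag) and (Hare, Hare); Mixed NE: p = 0.4706, q = 0.4706

Work:
Check pure NE:
(Stag, Stag): (21, 21) - no unilateral deviation beneficial
(Hare, Hare): (12, 12) - no unilateral deviation beneficial
Mixed NE: P1 plays Stag with p = 0.4706, P2 plays Stag with q = 0.4706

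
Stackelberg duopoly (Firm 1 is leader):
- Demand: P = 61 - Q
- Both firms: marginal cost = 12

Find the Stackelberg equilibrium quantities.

q₁* (leader) = 24.5, q₂* (follower) = 12.25

Work:
Follower's reaction: q₂ = (a - c - q₁)/2
Leader substitutes: π₁ = q₁·(a - q₁ - (a-c-q₁)/2 - c)
FOC: q₁* = (61 - 12)/2 = 24.50
Then: q₂* = (61 - 12 - 24.5)/2 = 12.25
Leader has first-mover advantage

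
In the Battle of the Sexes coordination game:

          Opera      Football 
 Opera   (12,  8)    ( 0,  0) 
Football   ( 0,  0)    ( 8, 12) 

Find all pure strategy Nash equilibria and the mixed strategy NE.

Pure NE: (Opera, Opera) and (Football, Football); Mixed NE: p = 0.6, q = 0.4

Work:
Check pure NE:
(Opera, Opera): (12, 8) - no unilateral deviation beneficial
(Football, Football): (8, 12) - no unilateral deviation beneficial
Mixed NE: P1 plays Opera with p = 0.6, P2 plays Opera with q = 0.4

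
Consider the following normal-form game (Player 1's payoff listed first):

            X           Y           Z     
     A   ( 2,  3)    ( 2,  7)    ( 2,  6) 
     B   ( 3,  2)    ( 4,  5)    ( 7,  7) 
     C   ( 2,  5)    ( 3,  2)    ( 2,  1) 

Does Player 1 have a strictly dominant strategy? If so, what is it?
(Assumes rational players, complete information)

Yes, Player 1's strictly dominant strategy is B

Work:
A strategy strictly dominates another if it gives a strictly higher payoff against every opponent action. Compare each pair of P1's strategies column-by-column:
  A vs B: [2 vs 3, 2 vs 4, 2 vs 7] → A does not strictly dominate B (column X: 2 ≤ 3)
  A vs C: [2 vs 2, 2 vs 3, 2 vs 2] → A does not strictly dominate C (column X: 2 ≤ 2)
  B vs A: [3 vs 2, 4 vs 2, 7 vs 2] → B strictly dominates A
  B vs C: [3 vs 2, 4 vs 3, 7 vs 2] → B strictly dominates C
  C vs A: [2 vs 2, 3 vs 2, 2 vs 2] → C does not strictly dominate A (column X: 2 ≤ 2)
  C vs B: [2 vs 3, 3 vs 4, 2 vs 7] → C does not strictly dominate B (column X: 2 ≤ 3)
B strictly dominates every other strategy → strictly dominant.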